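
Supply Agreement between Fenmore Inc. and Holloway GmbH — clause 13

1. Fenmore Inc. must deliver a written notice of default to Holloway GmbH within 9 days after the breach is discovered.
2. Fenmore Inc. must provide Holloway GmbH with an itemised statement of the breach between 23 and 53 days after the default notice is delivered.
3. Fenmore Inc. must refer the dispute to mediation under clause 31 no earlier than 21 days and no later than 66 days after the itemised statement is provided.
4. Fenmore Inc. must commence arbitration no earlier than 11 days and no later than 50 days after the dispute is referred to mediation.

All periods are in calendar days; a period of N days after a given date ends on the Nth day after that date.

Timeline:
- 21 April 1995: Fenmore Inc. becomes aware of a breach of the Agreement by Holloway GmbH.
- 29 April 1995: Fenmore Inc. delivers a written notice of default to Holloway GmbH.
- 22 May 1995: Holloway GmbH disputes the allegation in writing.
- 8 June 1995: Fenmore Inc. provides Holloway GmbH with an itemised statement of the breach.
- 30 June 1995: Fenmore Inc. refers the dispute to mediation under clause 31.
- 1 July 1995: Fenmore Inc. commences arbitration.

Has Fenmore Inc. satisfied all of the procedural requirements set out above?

Step 1: 9 days after 21 April 1995 (when the breach is discovered) is 30 April 1995; 29 April 1995 is within that limit.
Step 2: the window is 23–53 days after 29 April 1995 (when the default notice is delivered), so 22 May 1995 through 21 June 1995; 8 June 1995 falls inside that range.
Step 3: the window is 21–66 days after 8 June 1995 (when the itemised statement is provided), so 29 June 1995 through 13 August 1995; done 30 June 1995 — within the window.
Step 4: the window is 11–50 days after 30 June 1995 (when the dispute is referred to mediation), so 11 July 1995 through 19 August 1995; done 1 July 1995 — 10 days before the window opened.
No need to go further; step 4 was not satisfied.

No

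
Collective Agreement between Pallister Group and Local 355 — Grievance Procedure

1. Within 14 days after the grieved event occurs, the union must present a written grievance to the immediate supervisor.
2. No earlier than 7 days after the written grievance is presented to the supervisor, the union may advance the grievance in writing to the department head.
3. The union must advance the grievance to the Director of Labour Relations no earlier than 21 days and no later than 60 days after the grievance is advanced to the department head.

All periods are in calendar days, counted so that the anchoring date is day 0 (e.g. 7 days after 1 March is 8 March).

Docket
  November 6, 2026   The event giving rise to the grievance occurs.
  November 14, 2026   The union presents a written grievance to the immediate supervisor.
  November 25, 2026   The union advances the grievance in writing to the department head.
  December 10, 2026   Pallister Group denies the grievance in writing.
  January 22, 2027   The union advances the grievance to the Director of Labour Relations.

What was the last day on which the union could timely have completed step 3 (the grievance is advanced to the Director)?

January 24, 2027

Step 3 runs from November 25, 2026, when the grievance is advanced to the department head. The window is 21–60 days after November 25, 2026; it closes on January 24, 2027.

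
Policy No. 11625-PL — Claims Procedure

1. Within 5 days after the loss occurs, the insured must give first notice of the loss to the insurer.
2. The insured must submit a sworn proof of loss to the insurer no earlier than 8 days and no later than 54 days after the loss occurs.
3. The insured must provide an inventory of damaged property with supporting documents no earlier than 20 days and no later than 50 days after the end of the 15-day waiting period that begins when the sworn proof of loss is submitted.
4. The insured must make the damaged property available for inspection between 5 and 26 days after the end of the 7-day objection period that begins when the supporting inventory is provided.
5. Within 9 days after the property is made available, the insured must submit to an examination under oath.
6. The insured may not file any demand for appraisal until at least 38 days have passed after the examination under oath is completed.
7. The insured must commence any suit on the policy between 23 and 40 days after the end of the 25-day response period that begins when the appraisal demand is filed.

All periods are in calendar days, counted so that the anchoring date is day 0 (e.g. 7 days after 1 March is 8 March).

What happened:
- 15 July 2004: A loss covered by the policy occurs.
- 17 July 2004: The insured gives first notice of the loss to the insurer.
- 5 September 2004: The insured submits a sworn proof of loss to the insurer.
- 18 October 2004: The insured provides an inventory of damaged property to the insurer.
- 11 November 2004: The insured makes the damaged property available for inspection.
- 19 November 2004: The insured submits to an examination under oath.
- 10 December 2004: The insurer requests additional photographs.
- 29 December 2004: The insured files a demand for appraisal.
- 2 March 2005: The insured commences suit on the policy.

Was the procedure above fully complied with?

Yes

(1) due by 15 July 2004 + 5 days = 20 July 2004; completed 17 July 2004, before the deadline.
(2) the permitted window runs from 15 July 2004 + 8 = 23 July 2004 to 15 July 2004 + 54 = 7 September 2004; 5 September 2004 falls inside that range.
(3) the permitted window runs from 20 September 2004 + 20 = 10 October 2004 to 20 September 2004 + 50 = 9 November 2004; done 18 October 2004 — within the window.
(4) the permitted window runs from 25 October 2004 + 5 = 30 October 2004 to 25 October 2004 + 26 = 20 November 2004; done 11 November 2004, which is between those dates.
(5) due by 11 November 2004 + 9 days = 20 November 2004; completed 19 November 2004, before the deadline.
(6) permitted from 19 November 2004 + 38 days = 27 December 2004 onward; 29 December 2004 is on or after that date.
(7) the permitted window runs from 23 January 2005 + 23 = 15 February 2005 to 23 January 2005 + 40 = 4 March 2005; done 2 March 2005 — within the window.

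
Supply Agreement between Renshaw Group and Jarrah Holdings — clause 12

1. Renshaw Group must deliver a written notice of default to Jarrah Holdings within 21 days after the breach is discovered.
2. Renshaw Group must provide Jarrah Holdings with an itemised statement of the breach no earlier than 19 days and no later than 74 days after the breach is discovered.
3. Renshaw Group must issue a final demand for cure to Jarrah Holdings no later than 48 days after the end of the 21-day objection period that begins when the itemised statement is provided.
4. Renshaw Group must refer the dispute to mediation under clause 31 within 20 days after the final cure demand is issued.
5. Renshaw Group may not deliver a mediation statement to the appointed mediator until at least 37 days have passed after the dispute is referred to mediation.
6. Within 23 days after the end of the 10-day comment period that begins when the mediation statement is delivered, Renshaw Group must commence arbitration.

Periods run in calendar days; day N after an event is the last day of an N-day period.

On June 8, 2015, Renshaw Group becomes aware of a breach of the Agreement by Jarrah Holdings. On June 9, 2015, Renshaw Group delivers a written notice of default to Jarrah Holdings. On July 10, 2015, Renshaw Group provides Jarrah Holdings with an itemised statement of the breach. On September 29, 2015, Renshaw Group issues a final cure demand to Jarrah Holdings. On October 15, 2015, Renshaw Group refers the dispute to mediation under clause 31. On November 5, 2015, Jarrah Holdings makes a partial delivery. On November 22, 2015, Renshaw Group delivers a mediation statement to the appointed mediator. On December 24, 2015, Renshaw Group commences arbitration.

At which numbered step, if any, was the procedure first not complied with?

Step 1: 21 days after June 8, 2015 (when the breach is discovered) is June 29, 2015; June 9, 2015 is within that limit.
Step 2: the window is 19–74 days after June 8, 2015 (when the breach is discovered), so June 27, 2015 through August 21, 2015; done July 10, 2015 — within the window.
Step 3: 48 days after July 31, 2015 (end of the 21-day objection period, which began when the itemised statement is provided on July 10, 2015) is September 17, 2015; September 29, 2015 misses that deadline by 12 days.

Step 3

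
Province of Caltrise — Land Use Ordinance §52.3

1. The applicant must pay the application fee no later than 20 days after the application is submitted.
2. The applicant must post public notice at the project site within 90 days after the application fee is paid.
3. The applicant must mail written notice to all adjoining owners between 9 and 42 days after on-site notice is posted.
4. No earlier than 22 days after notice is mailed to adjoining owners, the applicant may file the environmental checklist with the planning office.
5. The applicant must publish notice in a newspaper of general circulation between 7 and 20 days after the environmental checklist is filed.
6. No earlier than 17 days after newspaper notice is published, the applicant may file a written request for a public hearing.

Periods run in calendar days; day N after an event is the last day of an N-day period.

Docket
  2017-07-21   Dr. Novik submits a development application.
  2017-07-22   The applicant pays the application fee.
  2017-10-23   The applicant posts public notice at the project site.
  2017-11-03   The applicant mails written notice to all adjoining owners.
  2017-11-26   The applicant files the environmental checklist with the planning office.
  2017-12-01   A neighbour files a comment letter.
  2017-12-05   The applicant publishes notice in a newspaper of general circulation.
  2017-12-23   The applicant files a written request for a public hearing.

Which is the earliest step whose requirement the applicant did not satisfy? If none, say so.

Step 1: 20 days after 2017-07-21 (when the application is submitted) is 2017-08-10; 2017-07-22 is within that limit.
Step 2: 90 days after 2017-07-22 (when the application fee is paid) is 2017-10-20; not done until 2017-10-23, 3 days after the deadline.

Step 2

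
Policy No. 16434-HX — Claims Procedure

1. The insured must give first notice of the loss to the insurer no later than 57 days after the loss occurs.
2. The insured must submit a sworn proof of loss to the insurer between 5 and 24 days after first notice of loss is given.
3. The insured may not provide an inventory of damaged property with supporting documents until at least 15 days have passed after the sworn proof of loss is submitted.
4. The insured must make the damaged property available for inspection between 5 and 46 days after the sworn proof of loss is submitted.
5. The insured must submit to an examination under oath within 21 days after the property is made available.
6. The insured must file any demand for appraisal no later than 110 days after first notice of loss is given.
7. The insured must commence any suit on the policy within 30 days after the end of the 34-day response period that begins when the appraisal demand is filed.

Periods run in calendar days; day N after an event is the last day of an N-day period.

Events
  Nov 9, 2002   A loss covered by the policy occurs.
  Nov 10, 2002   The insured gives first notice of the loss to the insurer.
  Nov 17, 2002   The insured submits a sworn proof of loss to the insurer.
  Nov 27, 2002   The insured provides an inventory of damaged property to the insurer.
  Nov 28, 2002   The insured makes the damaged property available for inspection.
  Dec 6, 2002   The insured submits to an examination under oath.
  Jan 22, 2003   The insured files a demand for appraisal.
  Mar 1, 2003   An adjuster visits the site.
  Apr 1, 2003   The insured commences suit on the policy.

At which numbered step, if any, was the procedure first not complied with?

Step 1: 57 days after Nov 9, 2002 (when the loss occurs) is Jan 5, 2003; done Nov 10, 2002 — timely.
Step 2: the window is 5–24 days after Nov 10, 2002 (when first notice of loss is given), so Nov 15, 2002 through Dec 4, 2002; Nov 17, 2002 falls inside that range.
Step 3: the earliest permitted date is 15 days after Nov 17, 2002 (when the sworn proof of loss is submitted), i.e. Dec 2, 2002; Nov 27, 2002 is 5 days before the earliest permitted date.
That is the first point of non-compliance.

Step 3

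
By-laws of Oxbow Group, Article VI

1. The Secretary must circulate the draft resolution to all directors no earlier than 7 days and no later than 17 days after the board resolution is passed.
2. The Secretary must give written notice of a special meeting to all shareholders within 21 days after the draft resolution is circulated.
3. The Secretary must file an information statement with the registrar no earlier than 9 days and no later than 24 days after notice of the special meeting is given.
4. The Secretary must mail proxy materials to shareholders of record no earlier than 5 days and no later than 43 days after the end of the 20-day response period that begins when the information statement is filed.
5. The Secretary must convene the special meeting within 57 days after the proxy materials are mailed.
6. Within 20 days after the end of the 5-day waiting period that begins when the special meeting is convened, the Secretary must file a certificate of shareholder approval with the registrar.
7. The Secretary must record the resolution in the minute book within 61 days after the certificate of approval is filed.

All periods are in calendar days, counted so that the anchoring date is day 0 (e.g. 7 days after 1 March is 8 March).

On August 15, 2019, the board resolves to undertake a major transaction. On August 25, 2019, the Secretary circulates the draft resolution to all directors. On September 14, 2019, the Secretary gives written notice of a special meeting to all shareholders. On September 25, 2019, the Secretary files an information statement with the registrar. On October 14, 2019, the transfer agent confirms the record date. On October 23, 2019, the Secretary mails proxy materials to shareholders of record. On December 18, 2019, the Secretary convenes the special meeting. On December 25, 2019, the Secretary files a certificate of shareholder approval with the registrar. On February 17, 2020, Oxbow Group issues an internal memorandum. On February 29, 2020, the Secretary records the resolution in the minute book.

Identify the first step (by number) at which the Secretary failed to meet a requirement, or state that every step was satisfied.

Step 1 — 7 and 17 days from August 15, 2019 (when the board resolution is passed) are August 22, 2019 and September 1, 2019 respectively; August 25, 2019 falls inside that range.
Step 2 — counting 21 days from August 25, 2019 (when the draft resolution is circulated) gives a deadline of September 15, 2019; done September 14, 2019 — timely.
Step 3 — 9 and 24 days from September 14, 2019 (when notice of the special meeting is given) are September 23, 2019 and October 8, 2019 respectively; done September 25, 2019, which is between those dates.
Step 4 — 5 and 43 days from October 15, 2019 (end of the 20-day response period, which began when the information statement is filed on September 25, 2019) are October 20, 2019 and November 27, 2019 respectively; done October 23, 2019 — within the window.
Step 5 — counting 57 days from October 23, 2019 (when the proxy materials are mailed) gives a deadline of December 19, 2019; completed December 18, 2019, before the deadline.
Step 6 — counting 20 days from December 23, 2019 (end of the 5-day waiting period, which began when the special meeting is convened on December 18, 2019) gives a deadline of January 12, 2020; completed December 25, 2019, before the deadline.
Step 7 — counting 61 days from December 25, 2019 (when the certificate of approval is filed) gives a deadline of February 24, 2020; not done until February 29, 2020, 5 days after the deadline.
The procedure was therefore not followed at step 7.

Step 7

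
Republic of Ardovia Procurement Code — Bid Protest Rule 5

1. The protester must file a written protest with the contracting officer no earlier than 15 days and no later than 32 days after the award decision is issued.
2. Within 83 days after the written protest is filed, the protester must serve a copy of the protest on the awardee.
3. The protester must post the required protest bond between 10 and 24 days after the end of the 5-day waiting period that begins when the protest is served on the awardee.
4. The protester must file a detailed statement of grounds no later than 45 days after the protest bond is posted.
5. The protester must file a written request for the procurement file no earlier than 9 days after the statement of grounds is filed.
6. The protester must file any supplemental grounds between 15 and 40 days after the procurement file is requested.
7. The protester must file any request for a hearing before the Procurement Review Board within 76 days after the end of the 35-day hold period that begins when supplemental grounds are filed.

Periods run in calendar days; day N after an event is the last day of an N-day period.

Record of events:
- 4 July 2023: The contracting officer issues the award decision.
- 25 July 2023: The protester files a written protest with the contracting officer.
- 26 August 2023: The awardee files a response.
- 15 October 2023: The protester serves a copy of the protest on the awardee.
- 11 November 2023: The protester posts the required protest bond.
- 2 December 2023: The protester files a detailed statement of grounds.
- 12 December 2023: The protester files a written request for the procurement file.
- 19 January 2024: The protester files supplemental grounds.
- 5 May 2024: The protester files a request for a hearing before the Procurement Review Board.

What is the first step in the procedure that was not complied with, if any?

Step 1: the window is 15–32 days after 4 July 2023 (when the award decision is issued), so 19 July 2023 through 5 August 2023; 25 July 2023 falls inside that range.
Step 2: 83 days after 25 July 2023 (when the written protest is filed) is 16 October 2023; 15 October 2023 is within that limit.
Step 3: the window is 10–24 days after 20 October 2023 (end of the 5-day waiting period, which began when the protest is served on the awardee on 15 October 2023), so 30 October 2023 through 13 November 2023; done 11 November 2023, which is between those dates.
Step 4: 45 days after 11 November 2023 (when the protest bond is posted) is 26 December 2023; 2 December 2023 is within that limit.
Step 5: the earliest permitted date is 9 days after 2 December 2023 (when the statement of grounds is filed), i.e. 11 December 2023; 12 December 2023 is on or after that date.
Step 6: the window is 15–40 days after 12 December 2023 (when the procurement file is requested), so 27 December 2023 through 21 January 2024; done 19 January 2024 — within the window.
Step 7: 76 days after 23 February 2024 (end of the 35-day hold period, which began when supplemental grounds are filed on 19 January 2024) is 9 May 2024; completed 5 May 2024, before the deadline.

None — every step was satisfied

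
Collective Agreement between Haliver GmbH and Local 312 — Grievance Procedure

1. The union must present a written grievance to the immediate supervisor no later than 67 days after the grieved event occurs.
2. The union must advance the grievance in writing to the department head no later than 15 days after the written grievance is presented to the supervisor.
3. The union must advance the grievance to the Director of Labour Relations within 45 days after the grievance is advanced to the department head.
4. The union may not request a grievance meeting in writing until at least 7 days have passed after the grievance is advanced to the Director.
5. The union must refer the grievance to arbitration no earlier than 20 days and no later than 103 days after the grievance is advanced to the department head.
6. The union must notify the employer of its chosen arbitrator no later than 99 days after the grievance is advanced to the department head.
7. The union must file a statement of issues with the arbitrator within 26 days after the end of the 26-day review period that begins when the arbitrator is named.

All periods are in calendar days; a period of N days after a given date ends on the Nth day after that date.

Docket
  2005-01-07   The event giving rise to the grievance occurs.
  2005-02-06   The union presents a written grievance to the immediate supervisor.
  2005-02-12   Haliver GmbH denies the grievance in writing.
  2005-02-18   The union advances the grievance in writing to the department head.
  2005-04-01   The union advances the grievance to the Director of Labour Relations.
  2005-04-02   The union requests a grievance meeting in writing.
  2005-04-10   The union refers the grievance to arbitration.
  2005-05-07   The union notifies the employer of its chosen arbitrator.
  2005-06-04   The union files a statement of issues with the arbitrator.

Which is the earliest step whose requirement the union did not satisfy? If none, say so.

Step 1: 67 days after 2005-01-07 (when the grieved event occurs) is 2005-03-15; completed 2005-02-06, before the deadline.
Step 2: 15 days after 2005-02-06 (when the written grievance is presented to the supervisor) is 2005-02-21; completed 2005-02-18, before the deadline.
Step 3: 45 days after 2005-02-18 (when the grievance is advanced to the department head) is 2005-04-04; done 2005-04-01 — timely.
Step 4: the earliest permitted date is 7 days after 2005-04-01 (when the grievance is advanced to the Director), i.e. 2005-04-08; 2005-04-02 is 6 days before the earliest permitted date.
That is the first point of non-compliance.

Step 4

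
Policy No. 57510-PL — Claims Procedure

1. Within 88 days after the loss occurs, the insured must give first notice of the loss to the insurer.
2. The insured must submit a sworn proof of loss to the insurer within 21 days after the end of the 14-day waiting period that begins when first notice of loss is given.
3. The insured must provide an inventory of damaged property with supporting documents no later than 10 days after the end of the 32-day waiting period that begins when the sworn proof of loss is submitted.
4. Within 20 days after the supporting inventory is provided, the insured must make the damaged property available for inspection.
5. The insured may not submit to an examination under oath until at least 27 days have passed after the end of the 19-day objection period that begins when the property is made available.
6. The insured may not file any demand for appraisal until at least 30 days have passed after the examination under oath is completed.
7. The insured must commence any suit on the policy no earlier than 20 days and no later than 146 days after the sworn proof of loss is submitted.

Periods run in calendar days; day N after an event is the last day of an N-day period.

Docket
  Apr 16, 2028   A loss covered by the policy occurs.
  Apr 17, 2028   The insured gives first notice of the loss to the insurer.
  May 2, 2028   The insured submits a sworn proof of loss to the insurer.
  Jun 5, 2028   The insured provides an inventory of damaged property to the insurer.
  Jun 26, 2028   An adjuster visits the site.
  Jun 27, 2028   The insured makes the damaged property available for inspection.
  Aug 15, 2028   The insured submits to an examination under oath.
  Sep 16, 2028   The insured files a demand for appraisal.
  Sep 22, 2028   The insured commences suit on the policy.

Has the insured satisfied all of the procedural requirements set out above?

No

(1) due by Apr 16, 2028 + 88 days = Jul 13, 2028; Apr 17, 2028 is within that limit.
(2) due by May 1, 2028 + 21 days = May 22, 2028; completed May 2, 2028, before the deadline.
(3) due by Jun 3, 2028 + 10 days = Jun 13, 2028; done Jun 5, 2028 — timely.
(4) due by Jun 5, 2028 + 20 days = Jun 25, 2028; not done until Jun 27, 2028, 2 days after the deadline.
The analysis stops there.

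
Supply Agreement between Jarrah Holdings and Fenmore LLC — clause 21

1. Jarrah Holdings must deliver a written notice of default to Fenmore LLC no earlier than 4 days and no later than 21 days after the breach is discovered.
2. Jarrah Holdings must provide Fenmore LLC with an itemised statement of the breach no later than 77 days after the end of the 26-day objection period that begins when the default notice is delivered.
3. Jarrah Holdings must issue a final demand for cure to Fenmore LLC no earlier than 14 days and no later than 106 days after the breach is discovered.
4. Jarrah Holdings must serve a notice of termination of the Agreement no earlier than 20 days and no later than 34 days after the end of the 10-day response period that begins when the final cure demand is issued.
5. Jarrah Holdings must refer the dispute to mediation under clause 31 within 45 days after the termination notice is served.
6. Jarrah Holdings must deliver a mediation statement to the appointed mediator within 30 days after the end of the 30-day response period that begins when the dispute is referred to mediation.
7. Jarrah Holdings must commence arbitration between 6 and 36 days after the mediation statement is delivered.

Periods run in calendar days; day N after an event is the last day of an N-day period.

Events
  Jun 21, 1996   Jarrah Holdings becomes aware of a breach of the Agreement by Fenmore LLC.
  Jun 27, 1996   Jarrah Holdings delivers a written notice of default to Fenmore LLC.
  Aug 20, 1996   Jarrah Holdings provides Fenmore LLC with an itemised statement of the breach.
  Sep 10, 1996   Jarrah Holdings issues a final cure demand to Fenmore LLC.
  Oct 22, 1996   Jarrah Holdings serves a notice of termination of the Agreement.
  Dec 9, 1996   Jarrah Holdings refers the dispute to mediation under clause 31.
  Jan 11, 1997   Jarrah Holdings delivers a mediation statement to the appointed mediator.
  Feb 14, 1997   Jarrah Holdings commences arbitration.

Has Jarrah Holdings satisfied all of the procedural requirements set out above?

No

Step 1 — 4 and 21 days from Jun 21, 1996 (when the breach is discovered) are Jun 25, 1996 and Jul 12, 1996 respectively; done Jun 27, 1996 — within the window.
Step 2 — counting 77 days from Jul 23, 1996 (end of the 26-day objection period, which began when the default notice is delivered on Jun 27, 1996) gives a deadline of Oct 8, 1996; done Aug 20, 1996 — timely.
Step 3 — 14 and 106 days from Jun 21, 1996 (when the breach is discovered) are Jul 5, 1996 and Oct 5, 1996 respectively; done Sep 10, 1996, which is between those dates.
Step 4 — 20 and 34 days from Sep 20, 1996 (end of the 10-day response period, which began when the final cure demand is issued on Sep 10, 1996) are Oct 10, 1996 and Oct 24, 1996 respectively; done Oct 22, 1996 — within the window.
Step 5 — counting 45 days from Oct 22, 1996 (when the termination notice is served) gives a deadline of Dec 6, 1996; done Dec 9, 1996 — 3 days late.
No need to go further; step 5 was not satisfied.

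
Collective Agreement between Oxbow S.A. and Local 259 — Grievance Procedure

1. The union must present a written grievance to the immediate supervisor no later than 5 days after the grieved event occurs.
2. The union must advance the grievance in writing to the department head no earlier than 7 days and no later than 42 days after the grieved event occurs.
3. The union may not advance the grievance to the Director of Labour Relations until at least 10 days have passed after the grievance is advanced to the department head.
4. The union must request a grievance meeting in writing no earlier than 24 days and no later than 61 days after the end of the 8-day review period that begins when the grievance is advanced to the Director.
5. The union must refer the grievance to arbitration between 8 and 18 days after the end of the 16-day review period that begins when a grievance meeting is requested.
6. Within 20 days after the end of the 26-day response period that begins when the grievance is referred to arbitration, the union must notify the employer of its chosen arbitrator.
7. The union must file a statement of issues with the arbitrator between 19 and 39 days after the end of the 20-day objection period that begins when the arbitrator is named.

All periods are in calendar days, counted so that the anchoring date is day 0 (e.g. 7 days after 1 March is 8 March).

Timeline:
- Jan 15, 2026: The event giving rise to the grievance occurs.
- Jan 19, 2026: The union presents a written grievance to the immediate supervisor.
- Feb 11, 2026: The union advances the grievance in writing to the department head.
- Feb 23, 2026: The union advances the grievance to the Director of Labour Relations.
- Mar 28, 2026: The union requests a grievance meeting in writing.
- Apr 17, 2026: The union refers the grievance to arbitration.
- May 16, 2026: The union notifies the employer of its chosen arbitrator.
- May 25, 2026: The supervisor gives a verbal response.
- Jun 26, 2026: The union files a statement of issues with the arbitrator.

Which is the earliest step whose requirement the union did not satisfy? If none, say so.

Step 5

Step 1 — counting 5 days from Jan 15, 2026 (when the grieved event occurs) gives a deadline of Jan 20, 2026; Jan 19, 2026 is within that limit.
Step 2 — 7 and 42 days from Jan 15, 2026 (when the grieved event occurs) are Jan 22, 2026 and Feb 26, 2026 respectively; Feb 11, 2026 falls inside that range.
Step 3 — must wait 10 days from Feb 11, 2026 (when the grievance is advanced to the department head), so not before Feb 21, 2026; done Feb 23, 2026, after the minimum wait.
Step 4 — 24 and 61 days from Mar 3, 2026 (end of the 8-day review period, which began when the grievance is advanced to the Director on Feb 23, 2026) are Mar 27, 2026 and May 3, 2026 respectively; done Mar 28, 2026 — within the window.
Step 5 — 8 and 18 days from Apr 13, 2026 (end of the 16-day review period, which began when a grievance meeting is requested on Mar 28, 2026) are Apr 21, 2026 and May 1, 2026 respectively; Apr 17, 2026 is 4 days too early.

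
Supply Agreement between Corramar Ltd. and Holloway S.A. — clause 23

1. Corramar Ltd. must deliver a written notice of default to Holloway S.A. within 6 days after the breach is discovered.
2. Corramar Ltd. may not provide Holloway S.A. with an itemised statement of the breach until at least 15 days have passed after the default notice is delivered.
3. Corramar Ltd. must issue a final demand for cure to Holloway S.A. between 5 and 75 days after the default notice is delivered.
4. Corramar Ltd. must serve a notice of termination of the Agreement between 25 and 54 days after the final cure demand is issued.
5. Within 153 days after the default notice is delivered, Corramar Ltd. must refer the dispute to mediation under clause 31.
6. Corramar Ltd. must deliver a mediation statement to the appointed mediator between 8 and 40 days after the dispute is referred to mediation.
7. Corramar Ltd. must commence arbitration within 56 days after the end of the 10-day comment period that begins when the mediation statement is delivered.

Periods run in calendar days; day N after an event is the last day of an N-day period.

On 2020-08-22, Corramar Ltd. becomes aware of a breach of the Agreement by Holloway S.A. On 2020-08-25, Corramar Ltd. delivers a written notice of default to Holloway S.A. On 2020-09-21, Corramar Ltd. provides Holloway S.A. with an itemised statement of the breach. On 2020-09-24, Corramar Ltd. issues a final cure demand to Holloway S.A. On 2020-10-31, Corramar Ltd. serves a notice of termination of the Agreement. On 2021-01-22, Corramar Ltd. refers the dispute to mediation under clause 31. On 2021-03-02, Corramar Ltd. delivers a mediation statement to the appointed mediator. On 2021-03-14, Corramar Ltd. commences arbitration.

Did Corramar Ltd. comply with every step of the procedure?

Yes

(1) due by 2020-08-22 + 6 days = 2020-08-28; completed 2020-08-25, before the deadline.
(2) permitted from 2020-08-25 + 15 days = 2020-09-09 onward; done 2020-09-21 — permitted.
(3) the permitted window runs from 2020-08-25 + 5 = 2020-08-30 to 2020-08-25 + 75 = 2020-11-08; done 2020-09-24, which is between those dates.
(4) the permitted window runs from 2020-09-24 + 25 = 2020-10-19 to 2020-09-24 + 54 = 2020-11-17; done 2020-10-31, which is between those dates.
(5) due by 2020-08-25 + 153 days = 2021-01-25; 2021-01-22 is within that limit.
(6) the permitted window runs from 2021-01-22 + 8 = 2021-01-30 to 2021-01-22 + 40 = 2021-03-03; done 2021-03-02, which is between those dates.
(7) due by 2021-03-12 + 56 days = 2021-05-07; done 2021-03-14 — timely.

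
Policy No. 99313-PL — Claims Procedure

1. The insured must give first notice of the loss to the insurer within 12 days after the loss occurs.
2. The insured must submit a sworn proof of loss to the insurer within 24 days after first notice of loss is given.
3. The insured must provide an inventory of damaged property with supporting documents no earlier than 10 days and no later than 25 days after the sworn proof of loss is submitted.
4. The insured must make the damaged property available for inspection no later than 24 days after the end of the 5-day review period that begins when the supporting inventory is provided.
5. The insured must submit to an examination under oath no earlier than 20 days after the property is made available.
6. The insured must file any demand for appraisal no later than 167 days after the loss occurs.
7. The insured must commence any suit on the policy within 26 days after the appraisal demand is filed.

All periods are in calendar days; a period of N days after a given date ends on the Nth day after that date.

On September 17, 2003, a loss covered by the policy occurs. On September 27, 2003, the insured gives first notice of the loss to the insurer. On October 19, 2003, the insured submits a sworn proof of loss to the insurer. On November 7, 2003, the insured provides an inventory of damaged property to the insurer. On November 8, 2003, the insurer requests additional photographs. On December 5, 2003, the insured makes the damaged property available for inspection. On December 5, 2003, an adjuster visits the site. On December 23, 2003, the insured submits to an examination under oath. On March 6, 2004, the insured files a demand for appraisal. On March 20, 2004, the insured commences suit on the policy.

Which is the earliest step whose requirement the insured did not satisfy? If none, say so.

Step 1 — counting 12 days from September 17, 2003 (when the loss occurs) gives a deadline of September 29, 2003; done September 27, 2003 — timely.
Step 2 — counting 24 days from September 27, 2003 (when first notice of loss is given) gives a deadline of October 21, 2003; completed October 19, 2003, before the deadline.
Step 3 — 10 and 25 days from October 19, 2003 (when the sworn proof of loss is submitted) are October 29, 2003 and November 13, 2003 respectively; done November 7, 2003, which is between those dates.
Step 4 — counting 24 days from November 12, 2003 (end of the 5-day review period, which began when the supporting inventory is provided on November 7, 2003) gives a deadline of December 6, 2003; completed December 5, 2003, before the deadline.
Step 5 — must wait 20 days from December 5, 2003 (when the property is made available), so not before December 25, 2003; done December 23, 2003 — 2 days too early.
Later steps need not be reached.

Step 5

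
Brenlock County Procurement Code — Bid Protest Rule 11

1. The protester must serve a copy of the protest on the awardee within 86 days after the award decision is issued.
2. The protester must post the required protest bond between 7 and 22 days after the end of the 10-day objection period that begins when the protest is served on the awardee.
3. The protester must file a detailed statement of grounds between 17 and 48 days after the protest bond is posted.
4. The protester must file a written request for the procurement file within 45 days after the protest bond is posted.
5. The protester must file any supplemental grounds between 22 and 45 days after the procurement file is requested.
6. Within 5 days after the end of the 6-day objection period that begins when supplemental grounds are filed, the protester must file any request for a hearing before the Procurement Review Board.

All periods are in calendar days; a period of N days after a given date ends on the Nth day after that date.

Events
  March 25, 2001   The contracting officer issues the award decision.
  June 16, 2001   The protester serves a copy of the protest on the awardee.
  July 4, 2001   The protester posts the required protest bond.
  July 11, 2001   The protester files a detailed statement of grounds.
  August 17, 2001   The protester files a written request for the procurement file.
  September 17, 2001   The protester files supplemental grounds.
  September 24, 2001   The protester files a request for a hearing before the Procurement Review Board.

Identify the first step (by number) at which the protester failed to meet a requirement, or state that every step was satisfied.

Step 1 — counting 86 days from March 25, 2001 (when the award decision is issued) gives a deadline of June 19, 2001; completed June 16, 2001, before the deadline.
Step 2 — 7 and 22 days from June 26, 2001 (end of the 10-day objection period, which began when the protest is served on the awardee on June 16, 2001) are July 3, 2001 and July 18, 2001 respectively; done July 4, 2001 — within the window.
Step 3 — 17 and 48 days from July 4, 2001 (when the protest bond is posted) are July 21, 2001 and August 21, 2001 respectively; July 11, 2001 is 10 days too early.
Later steps need not be reached.

Step 3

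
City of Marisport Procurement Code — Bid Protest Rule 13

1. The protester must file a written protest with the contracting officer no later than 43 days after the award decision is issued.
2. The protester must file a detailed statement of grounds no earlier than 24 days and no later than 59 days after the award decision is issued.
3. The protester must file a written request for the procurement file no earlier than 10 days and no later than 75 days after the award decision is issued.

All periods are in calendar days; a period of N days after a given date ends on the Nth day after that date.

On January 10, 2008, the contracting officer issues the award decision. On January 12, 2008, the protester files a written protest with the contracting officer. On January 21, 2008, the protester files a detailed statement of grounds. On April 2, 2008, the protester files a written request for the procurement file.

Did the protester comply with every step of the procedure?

Step 1 — counting 43 days from January 10, 2008 (when the award decision is issued) gives a deadline of February 22, 2008; completed January 12, 2008, before the deadline.
Step 2 — 24 and 59 days from January 10, 2008 (when the award decision is issued) are February 3, 2008 and March 9, 2008 respectively; January 21, 2008 is 13 days too early.

No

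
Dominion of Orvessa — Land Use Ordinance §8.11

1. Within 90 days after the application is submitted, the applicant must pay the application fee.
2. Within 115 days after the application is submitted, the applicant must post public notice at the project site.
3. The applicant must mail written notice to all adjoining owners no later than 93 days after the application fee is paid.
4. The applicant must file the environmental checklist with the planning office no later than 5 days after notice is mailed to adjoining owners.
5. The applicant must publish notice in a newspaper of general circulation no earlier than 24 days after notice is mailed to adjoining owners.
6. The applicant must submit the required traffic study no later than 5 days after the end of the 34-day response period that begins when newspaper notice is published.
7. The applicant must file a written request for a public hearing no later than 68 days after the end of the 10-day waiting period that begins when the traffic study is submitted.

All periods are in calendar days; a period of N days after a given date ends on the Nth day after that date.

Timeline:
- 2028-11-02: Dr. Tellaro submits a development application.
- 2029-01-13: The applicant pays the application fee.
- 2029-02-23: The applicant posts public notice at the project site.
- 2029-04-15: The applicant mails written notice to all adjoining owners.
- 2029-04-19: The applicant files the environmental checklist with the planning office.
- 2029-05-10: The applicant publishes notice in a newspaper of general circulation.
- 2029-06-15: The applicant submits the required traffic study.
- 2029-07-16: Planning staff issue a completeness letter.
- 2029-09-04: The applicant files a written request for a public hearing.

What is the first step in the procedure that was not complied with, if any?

Step 7

Step 1: 90 days after 2028-11-02 (when the application is submitted) is 2029-01-31; completed 2029-01-13, before the deadline.
Step 2: 115 days after 2028-11-02 (when the application is submitted) is 2029-02-25; completed 2029-02-23, before the deadline.
Step 3: 93 days after 2029-01-13 (when the application fee is paid) is 2029-04-16; completed 2029-04-15, before the deadline.
Step 4: 5 days after 2029-04-15 (when notice is mailed to adjoining owners) is 2029-04-20; 2029-04-19 is within that limit.
Step 5: the earliest permitted date is 24 days after 2029-04-15 (when notice is mailed to adjoining owners), i.e. 2029-05-09; done 2029-05-10, after the minimum wait.
Step 6: 5 days after 2029-06-13 (end of the 34-day response period, which began when newspaper notice is published on 2029-05-10) is 2029-06-18; completed 2029-06-15, before the deadline.
Step 7: 68 days after 2029-06-25 (end of the 10-day waiting period, which began when the traffic study is submitted on 2029-06-15) is 2029-09-01; not done until 2029-09-04, 3 days after the deadline.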